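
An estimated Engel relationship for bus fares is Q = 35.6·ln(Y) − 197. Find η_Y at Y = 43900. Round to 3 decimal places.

0.194

At Y = 43900: Q = 183.552.
dQ/dY = 35.6/Y = 0.000810934 at this income.
η = (dQ/dY)·(Y/Q) = 0.000810934 × (43900/183.552) = 0.194.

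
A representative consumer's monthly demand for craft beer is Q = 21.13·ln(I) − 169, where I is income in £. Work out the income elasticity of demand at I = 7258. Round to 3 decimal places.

1.121

At I = 7258: Q = 18.843.
dQ/dI = 21.13/I = 0.00291127 at this income.
η = (dQ/dI)·(I/Q) = 0.00291127 × (7258/18.843) = 1.121.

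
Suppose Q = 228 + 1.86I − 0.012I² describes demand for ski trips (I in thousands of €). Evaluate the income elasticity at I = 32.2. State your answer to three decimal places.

At I = 32.2: Q = 275.4499.
dQ/dI = 1.86 − 0.024I = 1.08720.
η = (dQ/dI)·(I/Q) = 1.08720 × (32.2/275.4499) = 0.127.

0.127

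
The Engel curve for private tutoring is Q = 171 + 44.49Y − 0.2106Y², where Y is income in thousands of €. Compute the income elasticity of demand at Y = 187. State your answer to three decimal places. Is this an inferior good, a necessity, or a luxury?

At Y = 187: Q = 1126.1586.
dQ/dY = 44.49 − 0.4212Y = -34.27440.
η = (dQ/dY)·(Y/Q) = -34.27440 × (187/1126.1586) = -5.691.
η < 0 ⇒ inferior good.

-5.691 (inferior good)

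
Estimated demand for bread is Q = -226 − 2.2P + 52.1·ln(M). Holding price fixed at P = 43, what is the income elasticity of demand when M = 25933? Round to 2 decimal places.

At P = 43, M = 25933: Q = 208.906.
Holding P constant, ∂Q/∂M = 52.1/M = 0.00200902.
η_M = (∂Q/∂M)·(M/Q) = 0.00200902 × (25933/208.906) = 0.25.

0.25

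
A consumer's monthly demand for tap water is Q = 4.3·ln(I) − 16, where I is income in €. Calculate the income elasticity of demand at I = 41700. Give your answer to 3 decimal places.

0.145

At I = 41700: Q = 29.745.
dQ/dI = 4.3/I = 0.000103118 at this income.
η = (dQ/dI)·(I/Q) = 0.000103118 × (41700/29.745) = 0.145.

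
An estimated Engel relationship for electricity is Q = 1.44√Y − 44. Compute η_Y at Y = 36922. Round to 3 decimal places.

At Y = 36922: Q = 232.697.
dQ/dY = 1.44/(2√Y) = 0.00374705 at this income.
η = (dQ/dY)·(Y/Q) = 0.00374705 × (36922/232.697) = 0.595.

0.595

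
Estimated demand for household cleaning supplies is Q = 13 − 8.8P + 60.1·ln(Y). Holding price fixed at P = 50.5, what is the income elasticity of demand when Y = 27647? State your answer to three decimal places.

0.328

At P = 50.5, Y = 27647: Q = 183.259.
Holding P constant, ∂Q/∂Y = 60.1/Y = 0.00217383.
η_Y = (∂Q/∂Y)·(Y/Q) = 0.00217383 × (27647/183.259) = 0.328.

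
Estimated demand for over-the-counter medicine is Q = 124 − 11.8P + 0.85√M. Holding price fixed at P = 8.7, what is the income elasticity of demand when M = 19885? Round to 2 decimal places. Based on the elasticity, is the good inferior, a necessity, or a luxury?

At P = 8.7, M = 19885: Q = 141.202.
Holding P constant, ∂Q/∂M = 0.85/(2√M) = 0.00301388.
η_M = (∂Q/∂M)·(M/Q) = 0.00301388 × (19885/141.202) = 0.42.
Since 0 < η < 1, this is a necessity.

0.42 (necessity)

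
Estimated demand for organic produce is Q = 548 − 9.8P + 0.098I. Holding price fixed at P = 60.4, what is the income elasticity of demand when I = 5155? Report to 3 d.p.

At P = 60.4, I = 5155: Q = 461.270.
Holding P constant, ∂Q/∂I = 0.098.
η_I = (∂Q/∂I)·(I/Q) = 0.098 × (5155/461.270) = 1.095.

1.095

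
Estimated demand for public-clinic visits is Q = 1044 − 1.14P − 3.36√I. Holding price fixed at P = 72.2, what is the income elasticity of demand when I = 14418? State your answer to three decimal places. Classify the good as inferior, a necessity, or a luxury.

At P = 72.2, I = 14418: Q = 558.240.
Holding P constant, ∂Q/∂I = -3.36/(2√I) = -0.0139913.
η_I = (∂Q/∂I)·(I/Q) = -0.0139913 × (14418/558.240) = -0.361.
Since η < 0, this is an inferior good.

-0.361 (inferior good)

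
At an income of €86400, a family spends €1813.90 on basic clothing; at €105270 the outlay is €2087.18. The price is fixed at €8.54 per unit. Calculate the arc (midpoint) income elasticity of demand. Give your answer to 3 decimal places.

0.712

With a constant price, Q₁ = 1813.90/8.54 = 212.400 and Q₂ = 2087.18/8.54 = 244.400 (equivalently, work directly with expenditure since P cancels).
Midpoint %ΔQ = (2087.18 − 1813.90)/1950.54 = 0.14010; midpoint %ΔI = (105270 − 86400)/95835 = 0.19690.
η = 0.14010 / 0.19690 = 0.712.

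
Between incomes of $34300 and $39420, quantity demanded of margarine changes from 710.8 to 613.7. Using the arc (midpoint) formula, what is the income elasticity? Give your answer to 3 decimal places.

ΔQ = 613.7 − 710.8 = -97.1; midpoint Q̄ = (710.8 + 613.7)/2 = 662.25.
ΔI = 39420 − 34300 = 5120; midpoint Ī = (34300 + 39420)/2 = 36860.
η = (ΔQ/Q̄) ÷ (ΔI/Ī) = (-97.1/662.25) ÷ (5120/36860) = -1.056.

-1.056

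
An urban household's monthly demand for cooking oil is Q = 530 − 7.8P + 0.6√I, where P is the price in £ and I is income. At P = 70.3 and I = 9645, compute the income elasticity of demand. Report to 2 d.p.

At P = 70.3, I = 9645: Q = 40.585.
Holding P constant, ∂Q/∂I = 0.6/(2√I) = 0.00305471.
η_I = (∂Q/∂I)·(I/Q) = 0.00305471 × (9645/40.585) = 0.73.

0.73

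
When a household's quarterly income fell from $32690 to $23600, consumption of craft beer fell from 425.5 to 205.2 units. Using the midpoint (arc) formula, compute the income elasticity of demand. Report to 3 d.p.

2.163

ΔQ = 205.2 − 425.5 = -220.3; midpoint Q̄ = (425.5 + 205.2)/2 = 315.35.
ΔI = 23600 − 32690 = -9090; midpoint Ī = (32690 + 23600)/2 = 28145.
η = (ΔQ/Q̄) ÷ (ΔI/Ī) = (-220.3/315.35) ÷ (-9090/28145) = 2.163.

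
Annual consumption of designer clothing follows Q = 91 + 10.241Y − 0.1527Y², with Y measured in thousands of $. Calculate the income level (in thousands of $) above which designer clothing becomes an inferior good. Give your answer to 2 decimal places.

dQ/dY = 10.241 − 0.3054Y.
The good is inferior where dQ/dY < 0. Setting dQ/dY = 0 gives Y = 10.241 / 0.3054 = 33.53.

33.53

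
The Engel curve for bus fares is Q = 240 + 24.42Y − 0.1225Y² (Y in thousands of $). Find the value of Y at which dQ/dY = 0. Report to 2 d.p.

99.67

dQ/dY = 24.42 − 0.245Y.
The good is inferior where dQ/dY < 0. Setting dQ/dY = 0 gives Y = 24.42 / 0.245 = 99.67.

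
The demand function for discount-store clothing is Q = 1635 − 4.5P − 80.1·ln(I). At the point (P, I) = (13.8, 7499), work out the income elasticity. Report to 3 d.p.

At P = 13.8, I = 7499: Q = 858.206.
Holding P constant, ∂Q/∂I = -80.1/I = -0.0106814.
η_I = (∂Q/∂I)·(I/Q) = -0.0106814 × (7499/858.206) = -0.093.

-0.093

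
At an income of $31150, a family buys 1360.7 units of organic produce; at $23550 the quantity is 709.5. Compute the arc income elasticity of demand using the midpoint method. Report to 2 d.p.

2.26

ΔQ = 709.5 − 1360.7 = -651.2; midpoint Q̄ = (1360.7 + 709.5)/2 = 1035.1.
ΔI = 23550 − 31150 = -7600; midpoint Ī = (31150 + 23550)/2 = 27350.
η = (ΔQ/Q̄) ÷ (ΔI/Ī) = (-651.2/1035.1) ÷ (-7600/27350) = 2.26.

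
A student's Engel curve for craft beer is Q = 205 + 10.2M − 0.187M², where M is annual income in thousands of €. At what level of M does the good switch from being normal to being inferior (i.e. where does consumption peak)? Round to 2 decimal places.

dQ/dM = 10.2 − 0.374M.
The good is inferior where dQ/dM < 0. Setting dQ/dM = 0 gives M = 10.2 / 0.374 = 27.27.

27.27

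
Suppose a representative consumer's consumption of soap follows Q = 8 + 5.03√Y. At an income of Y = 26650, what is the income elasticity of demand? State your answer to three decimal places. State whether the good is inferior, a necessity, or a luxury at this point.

0.495 (necessity)

At Y = 26650: Q = 829.139.
dQ/dY = 5.03/(2√Y) = 0.015406 at this income.
η = (dQ/dY)·(Y/Q) = 0.015406 × (26650/829.139) = 0.495.
Since 0 < η < 1, the good is a necessity.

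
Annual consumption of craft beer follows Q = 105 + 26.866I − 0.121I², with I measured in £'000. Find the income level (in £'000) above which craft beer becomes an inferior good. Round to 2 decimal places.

111.02

dQ/dI = 26.866 − 0.242I.
The good is inferior where dQ/dI < 0. Setting dQ/dI = 0 gives I = 26.866 / 0.242 = 111.02.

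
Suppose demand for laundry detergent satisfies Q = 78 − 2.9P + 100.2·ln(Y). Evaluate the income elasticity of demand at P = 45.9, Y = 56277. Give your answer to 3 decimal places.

At P = 45.9, Y = 56277: Q = 1040.882.
Holding P constant, ∂Q/∂Y = 100.2/Y = 0.00178048.
η_Y = (∂Q/∂Y)·(Y/Q) = 0.00178048 × (56277/1040.882) = 0.096.

0.096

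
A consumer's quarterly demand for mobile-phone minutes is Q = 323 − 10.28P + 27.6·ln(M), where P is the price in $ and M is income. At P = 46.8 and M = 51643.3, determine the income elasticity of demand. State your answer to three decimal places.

At P = 46.8, M = 51643.3: Q = 141.414.
Holding P constant, ∂Q/∂M = 27.6/M = 0.000534435.
η_M = (∂Q/∂M)·(M/Q) = 0.000534435 × (51643.3/141.414) = 0.195.

0.195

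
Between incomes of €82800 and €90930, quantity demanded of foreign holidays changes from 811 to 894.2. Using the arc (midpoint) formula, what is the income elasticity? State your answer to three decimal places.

ΔQ = 894.2 − 811 = 83.2; midpoint Q̄ = (811 + 894.2)/2 = 852.6.
ΔI = 90930 − 82800 = 8130; midpoint Ī = (82800 + 90930)/2 = 86865.
η = (ΔQ/Q̄) ÷ (ΔI/Ī) = (83.2/852.6) ÷ (8130/86865) = 1.043.

1.043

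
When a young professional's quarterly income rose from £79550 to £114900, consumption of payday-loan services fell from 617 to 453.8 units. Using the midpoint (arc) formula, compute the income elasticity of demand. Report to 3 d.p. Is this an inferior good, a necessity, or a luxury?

-0.838 (inferior good)

ΔQ = 453.8 − 617 = -163.2; midpoint Q̄ = (617 + 453.8)/2 = 535.4.
ΔI = 114900 − 79550 = 35350; midpoint Ī = (79550 + 114900)/2 = 97225.
η = (ΔQ/Q̄) ÷ (ΔI/Ī) = (-163.2/535.4) ÷ (35350/97225) = -0.838.
η < 0 ⇒ inferior good.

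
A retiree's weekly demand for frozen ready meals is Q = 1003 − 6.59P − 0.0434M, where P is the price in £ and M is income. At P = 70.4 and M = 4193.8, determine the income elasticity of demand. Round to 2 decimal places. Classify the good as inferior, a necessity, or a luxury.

-0.51 (inferior good)

At P = 70.4, M = 4193.8: Q = 357.053.
Holding P constant, ∂Q/∂M = −0.0434.
η_M = (∂Q/∂M)·(M/Q) = -0.0434 × (4193.8/357.053) = -0.51.
Since η < 0, this is an inferior good.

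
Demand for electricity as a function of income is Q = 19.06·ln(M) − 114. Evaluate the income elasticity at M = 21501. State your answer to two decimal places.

At M = 21501: Q = 76.140.
dQ/dM = 19.06/M = 0.00088647 at this income.
η = (dQ/dM)·(M/Q) = 0.00088647 × (21501/76.140) = 0.25.

0.25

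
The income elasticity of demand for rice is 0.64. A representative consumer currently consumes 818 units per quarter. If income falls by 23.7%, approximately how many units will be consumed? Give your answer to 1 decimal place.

693.9

%ΔQ ≈ η × %ΔI = 0.64 × (-23.7%) = -15.168%.
New Q ≈ 818 × (1 − 0.15168) = 693.9.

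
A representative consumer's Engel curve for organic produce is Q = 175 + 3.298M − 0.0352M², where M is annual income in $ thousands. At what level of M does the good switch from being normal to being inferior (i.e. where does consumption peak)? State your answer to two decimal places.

dQ/dM = 3.298 − 0.0704M.
The good is inferior where dQ/dM < 0. Setting dQ/dM = 0 gives M = 3.298 / 0.0704 = 46.85.

46.85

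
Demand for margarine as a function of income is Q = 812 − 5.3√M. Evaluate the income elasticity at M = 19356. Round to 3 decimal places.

-4.940

At M = 19356: Q = 74.633.
dQ/dM = -5.3/(2√M) = -0.0190475 at this income.
η = (dQ/dM)·(M/Q) = -0.0190475 × (19356/74.633) = -4.940.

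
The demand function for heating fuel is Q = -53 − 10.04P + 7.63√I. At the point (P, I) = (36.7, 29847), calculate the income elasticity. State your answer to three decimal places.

At P = 36.7, I = 29847: Q = 896.712.
Holding P constant, ∂Q/∂I = 7.63/(2√I) = 0.0220823.
η_I = (∂Q/∂I)·(I/Q) = 0.0220823 × (29847/896.712) = 0.735.

0.735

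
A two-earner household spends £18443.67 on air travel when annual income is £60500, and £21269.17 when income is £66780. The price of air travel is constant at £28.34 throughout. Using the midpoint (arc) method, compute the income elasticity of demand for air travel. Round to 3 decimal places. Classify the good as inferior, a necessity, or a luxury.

1.442 (luxury)

With a constant price, Q₁ = 18443.67/28.34 = 650.800 and Q₂ = 21269.17/28.34 = 750.500 (equivalently, work directly with expenditure since P cancels).
Midpoint %ΔQ = (21269.17 − 18443.67)/19856.42 = 0.14230; midpoint %ΔI = (66780 − 60500)/63640 = 0.09868.
η = 0.14230 / 0.09868 = 1.442.
η > 1 ⇒ luxury.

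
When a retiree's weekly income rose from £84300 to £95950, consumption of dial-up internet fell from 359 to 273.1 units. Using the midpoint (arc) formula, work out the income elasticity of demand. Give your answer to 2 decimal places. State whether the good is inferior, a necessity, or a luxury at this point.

ΔQ = 273.1 − 359 = -85.9; midpoint Q̄ = (359 + 273.1)/2 = 316.05.
ΔI = 95950 − 84300 = 11650; midpoint Ī = (84300 + 95950)/2 = 90125.
η = (ΔQ/Q̄) ÷ (ΔI/Ī) = (-85.9/316.05) ÷ (11650/90125) = -2.10.
η < 0 ⇒ inferior good.

-2.10 (inferior good)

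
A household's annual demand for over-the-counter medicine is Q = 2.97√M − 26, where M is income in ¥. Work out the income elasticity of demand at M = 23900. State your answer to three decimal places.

At M = 23900: Q = 433.151.
dQ/dM = 2.97/(2√M) = 0.00960567 at this income.
η = (dQ/dM)·(M/Q) = 0.00960567 × (23900/433.151) = 0.530.

0.530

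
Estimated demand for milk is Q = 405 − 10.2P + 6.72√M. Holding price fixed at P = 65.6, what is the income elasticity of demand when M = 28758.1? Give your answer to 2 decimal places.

0.65

At P = 65.6, M = 28758.1: Q = 875.472.
Holding P constant, ∂Q/∂M = 6.72/(2√M) = 0.0198134.
η_M = (∂Q/∂M)·(M/Q) = 0.0198134 × (28758.1/875.472) = 0.65.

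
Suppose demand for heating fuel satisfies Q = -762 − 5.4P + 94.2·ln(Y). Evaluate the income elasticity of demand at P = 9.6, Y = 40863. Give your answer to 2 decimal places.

At P = 9.6, Y = 40863: Q = 186.374.
Holding P constant, ∂Q/∂Y = 94.2/Y = 0.00230526.
η_Y = (∂Q/∂Y)·(Y/Q) = 0.00230526 × (40863/186.374) = 0.51.

0.51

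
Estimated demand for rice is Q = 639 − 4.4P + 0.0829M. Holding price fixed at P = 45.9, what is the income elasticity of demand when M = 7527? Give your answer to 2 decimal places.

0.59

At P = 45.9, M = 7527: Q = 1061.028.
Holding P constant, ∂Q/∂M = 0.0829.
η_M = (∂Q/∂M)·(M/Q) = 0.0829 × (7527/1061.028) = 0.59.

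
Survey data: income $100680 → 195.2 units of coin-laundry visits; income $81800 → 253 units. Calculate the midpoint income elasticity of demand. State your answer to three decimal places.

ΔQ = 253 − 195.2 = 57.8; midpoint Q̄ = (195.2 + 253)/2 = 224.1.
ΔI = 81800 − 100680 = -18880; midpoint Ī = (100680 + 81800)/2 = 91240.
η = (ΔQ/Q̄) ÷ (ΔI/Ī) = (57.8/224.1) ÷ (-18880/91240) = -1.246.

-1.246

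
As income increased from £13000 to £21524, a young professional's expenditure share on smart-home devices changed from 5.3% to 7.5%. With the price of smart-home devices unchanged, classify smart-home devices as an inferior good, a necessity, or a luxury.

The budget share rises as income rises, so η > 1.

luxury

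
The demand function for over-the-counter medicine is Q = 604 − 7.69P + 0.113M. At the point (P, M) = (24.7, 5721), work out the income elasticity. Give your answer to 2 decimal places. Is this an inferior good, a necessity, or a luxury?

0.61 (necessity)

At P = 24.7, M = 5721: Q = 1060.530.
Holding P constant, ∂Q/∂M = 0.113.
η_M = (∂Q/∂M)·(M/Q) = 0.113 × (5721/1060.530) = 0.61.
Since 0 < η < 1, this is a necessity.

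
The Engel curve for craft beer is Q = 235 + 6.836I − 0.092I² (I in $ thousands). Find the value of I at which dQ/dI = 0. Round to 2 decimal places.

37.15

dQ/dI = 6.836 − 0.184I.
The good is inferior where dQ/dI < 0. Setting dQ/dI = 0 gives I = 6.836 / 0.184 = 37.15.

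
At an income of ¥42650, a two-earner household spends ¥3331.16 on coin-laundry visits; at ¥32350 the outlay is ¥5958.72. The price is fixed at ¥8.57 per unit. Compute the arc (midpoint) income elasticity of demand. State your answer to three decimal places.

-2.060

With a constant price, Q₁ = 3331.16/8.57 = 388.700 and Q₂ = 5958.72/8.57 = 695.300 (equivalently, work directly with expenditure since P cancels).
Midpoint %ΔQ = (5958.72 − 3331.16)/4644.94 = 0.56568; midpoint %ΔI = (32350 − 42650)/37500 = -0.27467.
η = 0.56568 / -0.27467 = -2.060.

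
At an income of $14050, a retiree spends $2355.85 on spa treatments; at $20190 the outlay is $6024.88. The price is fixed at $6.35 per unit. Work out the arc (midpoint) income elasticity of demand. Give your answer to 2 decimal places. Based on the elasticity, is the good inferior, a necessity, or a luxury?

2.44 (luxury)

With a constant price, Q₁ = 2355.85/6.35 = 371.000 and Q₂ = 6024.88/6.35 = 948.800 (equivalently, work directly with expenditure since P cancels).
Midpoint %ΔQ = (6024.88 − 2355.85)/4190.37 = 0.87559; midpoint %ΔI = (20190 − 14050)/17120 = 0.35864.
η = 0.87559 / 0.35864 = 2.44.
η > 1 ⇒ luxury.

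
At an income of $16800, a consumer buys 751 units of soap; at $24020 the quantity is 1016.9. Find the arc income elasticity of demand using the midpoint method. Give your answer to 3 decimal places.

ΔQ = 1016.9 − 751 = 265.9; midpoint Q̄ = (751 + 1016.9)/2 = 883.95.
ΔI = 24020 − 16800 = 7220; midpoint Ī = (16800 + 24020)/2 = 20410.
η = (ΔQ/Q̄) ÷ (ΔI/Ī) = (265.9/883.95) ÷ (7220/20410) = 0.850.

0.850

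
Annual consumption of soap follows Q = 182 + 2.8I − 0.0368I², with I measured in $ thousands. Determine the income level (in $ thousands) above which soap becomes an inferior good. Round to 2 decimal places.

dQ/dI = 2.8 − 0.0736I.
The good is inferior where dQ/dI < 0. Setting dQ/dI = 0 gives I = 2.8 / 0.0736 = 38.04.

38.04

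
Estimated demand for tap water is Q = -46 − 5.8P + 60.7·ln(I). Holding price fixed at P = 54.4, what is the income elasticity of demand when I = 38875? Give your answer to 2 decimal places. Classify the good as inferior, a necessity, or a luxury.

At P = 54.4, I = 38875: Q = 279.964.
Holding P constant, ∂Q/∂I = 60.7/I = 0.00156141.
η_I = (∂Q/∂I)·(I/Q) = 0.00156141 × (38875/279.964) = 0.22.
Since 0 < η < 1, this is a necessity.

0.22 (necessity)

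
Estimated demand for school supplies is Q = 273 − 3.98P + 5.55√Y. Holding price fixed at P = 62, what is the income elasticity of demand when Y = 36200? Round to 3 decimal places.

0.488

At P = 62, Y = 36200: Q = 1082.200.
Holding P constant, ∂Q/∂Y = 5.55/(2√Y) = 0.0145851.
η_Y = (∂Q/∂Y)·(Y/Q) = 0.0145851 × (36200/1082.200) = 0.488.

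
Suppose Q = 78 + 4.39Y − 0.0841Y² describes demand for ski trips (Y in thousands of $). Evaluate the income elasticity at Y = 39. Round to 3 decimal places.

-0.698

At Y = 39: Q = 121.2939.
dQ/dY = 4.39 − 0.1682Y = -2.16980.
η = (dQ/dY)·(Y/Q) = -2.16980 × (39/121.2939) = -0.698.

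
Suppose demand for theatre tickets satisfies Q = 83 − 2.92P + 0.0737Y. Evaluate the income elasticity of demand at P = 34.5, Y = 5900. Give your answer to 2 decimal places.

1.04

At P = 34.5, Y = 5900: Q = 417.090.
Holding P constant, ∂Q/∂Y = 0.0737.
η_Y = (∂Q/∂Y)·(Y/Q) = 0.0737 × (5900/417.090) = 1.04.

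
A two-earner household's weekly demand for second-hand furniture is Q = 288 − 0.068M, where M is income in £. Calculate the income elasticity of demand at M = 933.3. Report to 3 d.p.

At M = 933.3: Q = 224.536.
dQ/dM = −0.068.
η = (dQ/dM)·(M/Q) = -0.068 × (933.3/224.536) = -0.283.

-0.283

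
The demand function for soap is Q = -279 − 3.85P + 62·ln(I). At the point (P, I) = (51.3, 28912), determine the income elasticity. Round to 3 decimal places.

At P = 51.3, I = 28912: Q = 160.360.
Holding P constant, ∂Q/∂I = 62/I = 0.00214444.
η_I = (∂Q/∂I)·(I/Q) = 0.00214444 × (28912/160.360) = 0.387.

0.387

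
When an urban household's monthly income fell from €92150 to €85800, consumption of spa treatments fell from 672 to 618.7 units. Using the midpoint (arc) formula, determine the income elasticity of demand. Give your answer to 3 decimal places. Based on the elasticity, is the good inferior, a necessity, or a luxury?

1.157 (luxury)

ΔQ = 618.7 − 672 = -53.3; midpoint Q̄ = (672 + 618.7)/2 = 645.35.
ΔI = 85800 − 92150 = -6350; midpoint Ī = (92150 + 85800)/2 = 88975.
η = (ΔQ/Q̄) ÷ (ΔI/Ī) = (-53.3/645.35) ÷ (-6350/88975) = 1.157.
η > 1 ⇒ luxury.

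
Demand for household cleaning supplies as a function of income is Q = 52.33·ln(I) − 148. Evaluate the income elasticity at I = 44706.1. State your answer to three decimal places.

At I = 44706.1: Q = 412.343.
dQ/dI = 52.33/I = 0.00117053 at this income.
η = (dQ/dI)·(I/Q) = 0.00117053 × (44706.1/412.343) = 0.127.

0.127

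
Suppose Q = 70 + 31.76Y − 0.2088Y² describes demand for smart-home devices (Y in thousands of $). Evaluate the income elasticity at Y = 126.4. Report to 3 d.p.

At Y = 126.4: Q = 748.4748.
dQ/dY = 31.76 − 0.4176Y = -21.02464.
η = (dQ/dY)·(Y/Q) = -21.02464 × (126.4/748.4748) = -3.551.

-3.551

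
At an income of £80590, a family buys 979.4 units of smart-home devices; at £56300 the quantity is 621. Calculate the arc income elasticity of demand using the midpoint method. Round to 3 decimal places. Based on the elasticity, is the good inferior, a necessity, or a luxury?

ΔQ = 621 − 979.4 = -358.4; midpoint Q̄ = (979.4 + 621)/2 = 800.2.
ΔI = 56300 − 80590 = -24290; midpoint Ī = (80590 + 56300)/2 = 68445.
η = (ΔQ/Q̄) ÷ (ΔI/Ī) = (-358.4/800.2) ÷ (-24290/68445) = 1.262.
η > 1 ⇒ luxury.

1.262 (luxury)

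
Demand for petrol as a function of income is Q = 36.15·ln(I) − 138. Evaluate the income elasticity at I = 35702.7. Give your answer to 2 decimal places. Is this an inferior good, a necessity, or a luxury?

At I = 35702.7: Q = 240.960.
dQ/dI = 36.15/I = 0.00101253 at this income.
η = (dQ/dI)·(I/Q) = 0.00101253 × (35702.7/240.960) = 0.15.
Since 0 < η < 1, the good is a necessity.

0.15 (necessity)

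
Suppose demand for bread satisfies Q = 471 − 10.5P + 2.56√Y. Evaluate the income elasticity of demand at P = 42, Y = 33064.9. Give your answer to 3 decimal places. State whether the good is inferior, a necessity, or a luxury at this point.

At P = 42, Y = 33064.9: Q = 495.504.
Holding P constant, ∂Q/∂Y = 2.56/(2√Y) = 0.00703925.
η_Y = (∂Q/∂Y)·(Y/Q) = 0.00703925 × (33064.9/495.504) = 0.470.
Since 0 < η < 1, this is a necessity.

0.470 (necessity)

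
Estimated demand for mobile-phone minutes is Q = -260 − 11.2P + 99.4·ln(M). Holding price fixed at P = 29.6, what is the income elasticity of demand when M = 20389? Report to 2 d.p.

0.25

At P = 29.6, M = 20389: Q = 394.801.
Holding P constant, ∂Q/∂M = 99.4/M = 0.00487518.
η_M = (∂Q/∂M)·(M/Q) = 0.00487518 × (20389/394.801) = 0.25.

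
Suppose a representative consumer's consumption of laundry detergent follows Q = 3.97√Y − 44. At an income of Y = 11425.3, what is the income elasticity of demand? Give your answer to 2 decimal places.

At Y = 11425.3: Q = 380.350.
dQ/dY = 3.97/(2√Y) = 0.0185706 at this income.
η = (dQ/dY)·(Y/Q) = 0.0185706 × (11425.3/380.350) = 0.56.

0.56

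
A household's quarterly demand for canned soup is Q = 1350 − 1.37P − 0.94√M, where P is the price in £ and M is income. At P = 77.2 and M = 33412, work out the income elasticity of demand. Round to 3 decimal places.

At P = 77.2, M = 33412: Q = 1072.414.
Holding P constant, ∂Q/∂M = -0.94/(2√M) = -0.00257126.
η_M = (∂Q/∂M)·(M/Q) = -0.00257126 × (33412/1072.414) = -0.080.

-0.080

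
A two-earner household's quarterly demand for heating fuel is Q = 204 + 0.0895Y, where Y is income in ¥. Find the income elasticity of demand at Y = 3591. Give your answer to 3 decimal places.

At Y = 3591: Q = 525.395.
dQ/dY = 0.0895.
η = (dQ/dY)·(Y/Q) = 0.0895 × (3591/525.395) = 0.612.

0.612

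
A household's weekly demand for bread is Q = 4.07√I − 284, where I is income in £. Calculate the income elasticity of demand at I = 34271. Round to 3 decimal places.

0.802

At I = 34271: Q = 469.456.
dQ/dI = 4.07/(2√I) = 0.0109926 at this income.
η = (dQ/dI)·(I/Q) = 0.0109926 × (34271/469.456) = 0.802.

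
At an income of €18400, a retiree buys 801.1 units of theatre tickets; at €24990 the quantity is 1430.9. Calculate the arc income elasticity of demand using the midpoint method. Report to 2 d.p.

ΔQ = 1430.9 − 801.1 = 629.8; midpoint Q̄ = (801.1 + 1430.9)/2 = 1116.
ΔI = 24990 − 18400 = 6590; midpoint Ī = (18400 + 24990)/2 = 21695.
η = (ΔQ/Q̄) ÷ (ΔI/Ī) = (629.8/1116) ÷ (6590/21695) = 1.86.

1.86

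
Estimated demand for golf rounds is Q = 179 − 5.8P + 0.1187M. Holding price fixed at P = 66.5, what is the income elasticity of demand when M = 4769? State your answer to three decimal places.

1.575

At P = 66.5, M = 4769: Q = 359.380.
Holding P constant, ∂Q/∂M = 0.1187.
η_M = (∂Q/∂M)·(M/Q) = 0.1187 × (4769/359.380) = 1.575.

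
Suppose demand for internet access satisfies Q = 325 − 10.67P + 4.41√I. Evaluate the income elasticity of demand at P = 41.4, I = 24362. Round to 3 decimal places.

0.602

At P = 41.4, I = 24362: Q = 571.589.
Holding P constant, ∂Q/∂I = 4.41/(2√I) = 0.0141271.
η_I = (∂Q/∂I)·(I/Q) = 0.0141271 × (24362/571.589) = 0.602.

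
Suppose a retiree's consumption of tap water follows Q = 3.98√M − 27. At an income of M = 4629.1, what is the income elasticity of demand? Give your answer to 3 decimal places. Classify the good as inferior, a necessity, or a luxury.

0.555 (necessity)

At M = 4629.1: Q = 243.789.
dQ/dM = 3.98/(2√M) = 0.0292486 at this income.
η = (dQ/dM)·(M/Q) = 0.0292486 × (4629.1/243.789) = 0.555.
Since 0 < η < 1, the good is a necessity.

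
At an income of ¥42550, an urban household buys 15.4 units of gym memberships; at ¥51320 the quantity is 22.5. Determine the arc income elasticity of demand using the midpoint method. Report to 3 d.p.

2.005

ΔQ = 22.5 − 15.4 = 7.1; midpoint Q̄ = (15.4 + 22.5)/2 = 18.95.
ΔI = 51320 − 42550 = 8770; midpoint Ī = (42550 + 51320)/2 = 46935.
η = (ΔQ/Q̄) ÷ (ΔI/Ī) = (7.1/18.95) ÷ (8770/46935) = 2.005.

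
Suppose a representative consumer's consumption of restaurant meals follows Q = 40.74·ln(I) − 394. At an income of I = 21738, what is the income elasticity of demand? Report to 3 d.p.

3.167

At I = 21738: Q = 12.863.
dQ/dI = 40.74/I = 0.00187414 at this income.
η = (dQ/dI)·(I/Q) = 0.00187414 × (21738/12.863) = 3.167.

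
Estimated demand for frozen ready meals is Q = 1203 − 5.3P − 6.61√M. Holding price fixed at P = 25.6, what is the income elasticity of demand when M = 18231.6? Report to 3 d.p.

-2.553

At P = 25.6, M = 18231.6: Q = 174.808.
Holding P constant, ∂Q/∂M = -6.61/(2√M) = -0.024477.
η_M = (∂Q/∂M)·(M/Q) = -0.024477 × (18231.6/174.808) = -2.553.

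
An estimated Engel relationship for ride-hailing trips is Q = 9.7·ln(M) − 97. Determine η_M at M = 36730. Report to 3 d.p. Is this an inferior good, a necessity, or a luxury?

At M = 36730: Q = 4.960.
dQ/dM = 9.7/M = 0.000264089 at this income.
η = (dQ/dM)·(M/Q) = 0.000264089 × (36730/4.960) = 1.956.
Since η > 1, the good is a luxury.

1.956 (luxury)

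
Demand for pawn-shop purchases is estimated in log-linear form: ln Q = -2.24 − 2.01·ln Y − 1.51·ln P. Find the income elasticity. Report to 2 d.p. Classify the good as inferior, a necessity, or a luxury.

In a log-linear demand, the coefficient on ln Y is the income elasticity.
So η = -2.01.
η < 0 ⇒ inferior good.

-2.01 (inferior good)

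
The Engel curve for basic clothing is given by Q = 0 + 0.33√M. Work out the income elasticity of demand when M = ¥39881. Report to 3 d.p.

0.500

At M = 39881: Q = 65.902.
dQ/dM = 0.33/(2√M) = 0.00082623 at this income.
η = (dQ/dM)·(M/Q) = 0.00082623 × (39881/65.902) = 0.500.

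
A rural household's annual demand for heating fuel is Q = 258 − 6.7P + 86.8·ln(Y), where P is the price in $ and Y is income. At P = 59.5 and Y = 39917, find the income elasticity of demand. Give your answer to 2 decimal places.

0.11

At P = 59.5, Y = 39917: Q = 778.958.
Holding P constant, ∂Q/∂Y = 86.8/Y = 0.00217451.
η_Y = (∂Q/∂Y)·(Y/Q) = 0.00217451 × (39917/778.958) = 0.11.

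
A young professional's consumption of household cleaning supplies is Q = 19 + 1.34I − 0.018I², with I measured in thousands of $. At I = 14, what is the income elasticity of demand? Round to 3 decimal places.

At I = 14: Q = 34.2320.
dQ/dI = 1.34 − 0.036I = 0.83600.
η = (dQ/dI)·(I/Q) = 0.83600 × (14/34.2320) = 0.342.

0.342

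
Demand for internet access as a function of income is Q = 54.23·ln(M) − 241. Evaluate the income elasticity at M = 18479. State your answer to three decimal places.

0.186

At M = 18479: Q = 291.777.
dQ/dM = 54.23/M = 0.00293468 at this income.
η = (dQ/dM)·(M/Q) = 0.00293468 × (18479/291.777) = 0.186.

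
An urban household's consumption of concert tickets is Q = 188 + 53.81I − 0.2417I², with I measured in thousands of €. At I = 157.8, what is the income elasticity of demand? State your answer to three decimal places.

At I = 157.8: Q = 2660.6850.
dQ/dI = 53.81 − 0.4834I = -22.47052.
η = (dQ/dI)·(I/Q) = -22.47052 × (157.8/2660.6850) = -1.333.

-1.333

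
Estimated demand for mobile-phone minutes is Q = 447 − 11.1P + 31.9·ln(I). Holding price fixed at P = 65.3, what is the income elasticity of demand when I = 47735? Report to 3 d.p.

0.484

At P = 65.3, I = 47735: Q = 65.842.
Holding P constant, ∂Q/∂I = 31.9/I = 0.000668273.
η_I = (∂Q/∂I)·(I/Q) = 0.000668273 × (47735/65.842) = 0.484.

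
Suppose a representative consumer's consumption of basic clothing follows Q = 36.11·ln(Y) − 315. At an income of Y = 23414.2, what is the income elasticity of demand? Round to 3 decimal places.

At Y = 23414.2: Q = 48.306.
dQ/dY = 36.11/Y = 0.00154223 at this income.
η = (dQ/dY)·(Y/Q) = 0.00154223 × (23414.2/48.306) = 0.748.

0.748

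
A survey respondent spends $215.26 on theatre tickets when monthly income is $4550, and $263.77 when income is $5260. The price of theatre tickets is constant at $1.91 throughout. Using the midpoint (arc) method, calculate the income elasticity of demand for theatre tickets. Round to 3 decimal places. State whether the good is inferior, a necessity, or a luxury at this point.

With a constant price, Q₁ = 215.26/1.91 = 112.702 and Q₂ = 263.77/1.91 = 138.099 (equivalently, work directly with expenditure since P cancels).
Midpoint %ΔQ = (263.77 − 215.26)/239.52 = 0.20253; midpoint %ΔI = (5260 − 4550)/4905 = 0.14475.
η = 0.20253 / 0.14475 = 1.399.
η > 1 ⇒ luxury.

1.399 (luxury)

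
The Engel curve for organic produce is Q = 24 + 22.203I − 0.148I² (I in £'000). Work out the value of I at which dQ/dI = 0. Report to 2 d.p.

75.01

dQ/dI = 22.203 − 0.296I.
The good is inferior where dQ/dI < 0. Setting dQ/dI = 0 gives I = 22.203 / 0.296 = 75.01.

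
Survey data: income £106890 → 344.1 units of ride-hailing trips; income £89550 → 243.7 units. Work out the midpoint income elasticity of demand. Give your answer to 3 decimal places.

1.935

ΔQ = 243.7 − 344.1 = -100.4; midpoint Q̄ = (344.1 + 243.7)/2 = 293.9.
ΔI = 89550 − 106890 = -17340; midpoint Ī = (106890 + 89550)/2 = 98220.
η = (ΔQ/Q̄) ÷ (ΔI/Ī) = (-100.4/293.9) ÷ (-17340/98220) = 1.935.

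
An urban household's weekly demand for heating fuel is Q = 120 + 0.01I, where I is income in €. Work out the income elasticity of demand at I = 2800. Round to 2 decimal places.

0.19

At I = 2800: Q = 148.000.
dQ/dI = 0.01.
η = (dQ/dI)·(I/Q) = 0.01 × (2800/148.000) = 0.19.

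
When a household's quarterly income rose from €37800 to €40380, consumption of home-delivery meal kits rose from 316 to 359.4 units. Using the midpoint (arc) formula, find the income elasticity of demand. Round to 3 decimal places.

1.947

ΔQ = 359.4 − 316 = 43.4; midpoint Q̄ = (316 + 359.4)/2 = 337.7.
ΔI = 40380 − 37800 = 2580; midpoint Ī = (37800 + 40380)/2 = 39090.
η = (ΔQ/Q̄) ÷ (ΔI/Ī) = (43.4/337.7) ÷ (2580/39090) = 1.947.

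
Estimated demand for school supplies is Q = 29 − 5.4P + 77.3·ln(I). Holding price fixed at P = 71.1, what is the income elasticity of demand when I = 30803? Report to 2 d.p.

At P = 71.1, I = 30803: Q = 443.984.
Holding P constant, ∂Q/∂I = 77.3/I = 0.0025095.
η_I = (∂Q/∂I)·(I/Q) = 0.0025095 × (30803/443.984) = 0.17.

0.17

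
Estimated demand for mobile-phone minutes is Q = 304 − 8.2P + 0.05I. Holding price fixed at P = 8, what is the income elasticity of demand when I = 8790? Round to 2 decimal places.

At P = 8, I = 8790: Q = 677.900.
Holding P constant, ∂Q/∂I = 0.05.
η_I = (∂Q/∂I)·(I/Q) = 0.05 × (8790/677.900) = 0.65.

0.65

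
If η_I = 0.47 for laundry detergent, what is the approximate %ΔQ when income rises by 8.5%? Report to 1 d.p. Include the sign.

%ΔQ ≈ η × %ΔI = 0.47 × 8.5% = 4.0%.

4.0%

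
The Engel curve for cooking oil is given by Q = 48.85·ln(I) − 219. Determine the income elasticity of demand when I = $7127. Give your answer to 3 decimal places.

0.228

At I = 7127: Q = 214.380.
dQ/dI = 48.85/I = 0.00685422 at this income.
η = (dQ/dI)·(I/Q) = 0.00685422 × (7127/214.380) = 0.228.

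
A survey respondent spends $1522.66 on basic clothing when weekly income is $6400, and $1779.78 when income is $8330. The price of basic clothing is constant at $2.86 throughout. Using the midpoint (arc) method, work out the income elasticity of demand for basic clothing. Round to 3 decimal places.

0.594

With a constant price, Q₁ = 1522.66/2.86 = 532.399 and Q₂ = 1779.78/2.86 = 622.301 (equivalently, work directly with expenditure since P cancels).
Midpoint %ΔQ = (1779.78 − 1522.66)/1651.22 = 0.15572; midpoint %ΔI = (8330 − 6400)/7365 = 0.26205.
η = 0.15572 / 0.26205 = 0.594.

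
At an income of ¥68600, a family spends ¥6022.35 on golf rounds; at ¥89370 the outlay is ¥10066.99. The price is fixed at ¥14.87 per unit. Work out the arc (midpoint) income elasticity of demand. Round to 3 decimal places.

1.912

With a constant price, Q₁ = 6022.35/14.87 = 405.000 and Q₂ = 10066.99/14.87 = 677.000 (equivalently, work directly with expenditure since P cancels).
Midpoint %ΔQ = (10066.99 − 6022.35)/8044.67 = 0.50277; midpoint %ΔI = (89370 − 68600)/78985 = 0.26296.
η = 0.50277 / 0.26296 = 1.912.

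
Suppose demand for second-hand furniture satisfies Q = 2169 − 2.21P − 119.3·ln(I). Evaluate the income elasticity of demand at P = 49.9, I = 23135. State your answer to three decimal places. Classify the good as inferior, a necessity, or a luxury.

At P = 49.9, I = 23135: Q = 859.863.
Holding P constant, ∂Q/∂I = -119.3/I = -0.00515669.
η_I = (∂Q/∂I)·(I/Q) = -0.00515669 × (23135/859.863) = -0.139.
Since η < 0, this is an inferior good.

-0.139 (inferior good)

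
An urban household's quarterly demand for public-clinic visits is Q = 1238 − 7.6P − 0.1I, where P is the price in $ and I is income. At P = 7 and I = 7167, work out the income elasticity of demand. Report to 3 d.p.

-1.531

At P = 7, I = 7167: Q = 468.100.
Holding P constant, ∂Q/∂I = −0.1.
η_I = (∂Q/∂I)·(I/Q) = -0.1 × (7167/468.100) = -1.531.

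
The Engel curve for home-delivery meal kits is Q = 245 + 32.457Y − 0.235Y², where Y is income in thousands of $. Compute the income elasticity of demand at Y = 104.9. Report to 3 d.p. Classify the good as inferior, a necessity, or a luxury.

At Y = 104.9: Q = 1063.7970.
dQ/dY = 32.457 − 0.47Y = -16.84600.
η = (dQ/dY)·(Y/Q) = -16.84600 × (104.9/1063.7970) = -1.661.
η < 0 ⇒ inferior good.

-1.661 (inferior good)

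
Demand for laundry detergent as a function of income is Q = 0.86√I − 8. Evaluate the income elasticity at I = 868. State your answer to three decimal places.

0.731

At I = 868: Q = 17.337.
dQ/dI = 0.86/(2√I) = 0.0145952 at this income.
η = (dQ/dI)·(I/Q) = 0.0145952 × (868/17.337) = 0.731.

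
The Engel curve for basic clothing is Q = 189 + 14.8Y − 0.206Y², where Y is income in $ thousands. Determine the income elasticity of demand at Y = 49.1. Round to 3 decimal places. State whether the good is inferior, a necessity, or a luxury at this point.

At Y = 49.1: Q = 419.0531.
dQ/dY = 14.8 − 0.412Y = -5.42920.
η = (dQ/dY)·(Y/Q) = -5.42920 × (49.1/419.0531) = -0.636.
η < 0 ⇒ inferior good.

-0.636 (inferior good)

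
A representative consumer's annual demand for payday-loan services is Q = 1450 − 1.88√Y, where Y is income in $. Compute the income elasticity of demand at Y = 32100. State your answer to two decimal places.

-0.15

At Y = 32100: Q = 1113.170.
dQ/dY = -1.88/(2√Y) = -0.00524657 at this income.
η = (dQ/dY)·(Y/Q) = -0.00524657 × (32100/1113.170) = -0.15.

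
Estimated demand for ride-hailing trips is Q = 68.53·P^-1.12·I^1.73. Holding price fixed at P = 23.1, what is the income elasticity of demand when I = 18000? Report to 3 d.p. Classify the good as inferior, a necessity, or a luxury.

1.730 (luxury)

For a multiplicative demand Q = A·P^α·I^β, the income elasticity is β everywhere.
Here β = 1.73, so η = 1.730.
Since η > 1, this is a luxury.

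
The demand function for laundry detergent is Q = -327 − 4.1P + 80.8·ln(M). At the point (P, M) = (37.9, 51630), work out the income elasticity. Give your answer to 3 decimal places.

At P = 37.9, M = 51630: Q = 394.440.
Holding P constant, ∂Q/∂M = 80.8/M = 0.00156498.
η_M = (∂Q/∂M)·(M/Q) = 0.00156498 × (51630/394.440) = 0.205.

0.205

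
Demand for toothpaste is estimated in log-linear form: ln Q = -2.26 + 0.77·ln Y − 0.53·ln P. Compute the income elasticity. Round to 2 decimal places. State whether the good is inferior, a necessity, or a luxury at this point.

0.77 (necessity)

In a log-linear demand, the coefficient on ln Y is the income elasticity.
So η = 0.77.
0 < η < 1 ⇒ necessity.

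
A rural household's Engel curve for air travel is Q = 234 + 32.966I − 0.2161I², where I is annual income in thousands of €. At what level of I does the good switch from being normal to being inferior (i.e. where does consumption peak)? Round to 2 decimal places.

dQ/dI = 32.966 − 0.4322I.
The good is inferior where dQ/dI < 0. Setting dQ/dI = 0 gives I = 32.966 / 0.4322 = 76.27.

76.27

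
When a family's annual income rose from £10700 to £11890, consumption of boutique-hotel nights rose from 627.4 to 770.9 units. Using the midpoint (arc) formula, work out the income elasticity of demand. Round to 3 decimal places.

1.948

ΔQ = 770.9 − 627.4 = 143.5; midpoint Q̄ = (627.4 + 770.9)/2 = 699.15.
ΔI = 11890 − 10700 = 1190; midpoint Ī = (10700 + 11890)/2 = 11295.
η = (ΔQ/Q̄) ÷ (ΔI/Ī) = (143.5/699.15) ÷ (1190/11295) = 1.948.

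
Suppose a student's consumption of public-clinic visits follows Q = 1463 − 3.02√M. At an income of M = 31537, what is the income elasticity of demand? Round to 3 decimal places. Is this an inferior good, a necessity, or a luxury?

-0.289 (inferior good)

At M = 31537: Q = 926.688.
dQ/dM = -3.02/(2√M) = -0.00850289 at this income.
η = (dQ/dM)·(M/Q) = -0.00850289 × (31537/926.688) = -0.289.
Since η < 0, the good is an inferior good.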